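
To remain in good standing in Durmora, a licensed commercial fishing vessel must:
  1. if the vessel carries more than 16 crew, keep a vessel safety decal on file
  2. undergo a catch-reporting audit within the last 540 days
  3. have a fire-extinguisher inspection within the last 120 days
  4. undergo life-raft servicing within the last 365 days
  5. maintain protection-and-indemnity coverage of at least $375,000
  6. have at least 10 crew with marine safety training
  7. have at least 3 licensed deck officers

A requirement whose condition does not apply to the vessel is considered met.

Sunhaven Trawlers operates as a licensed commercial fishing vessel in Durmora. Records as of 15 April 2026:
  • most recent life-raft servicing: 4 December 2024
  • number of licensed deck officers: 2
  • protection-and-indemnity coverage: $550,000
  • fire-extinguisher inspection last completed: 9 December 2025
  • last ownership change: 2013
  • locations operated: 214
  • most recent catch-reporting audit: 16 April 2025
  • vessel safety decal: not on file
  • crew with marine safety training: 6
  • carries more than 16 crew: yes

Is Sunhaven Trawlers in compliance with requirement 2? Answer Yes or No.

2. catch-reporting audit 364 days ago vs limit 540 → met

Yes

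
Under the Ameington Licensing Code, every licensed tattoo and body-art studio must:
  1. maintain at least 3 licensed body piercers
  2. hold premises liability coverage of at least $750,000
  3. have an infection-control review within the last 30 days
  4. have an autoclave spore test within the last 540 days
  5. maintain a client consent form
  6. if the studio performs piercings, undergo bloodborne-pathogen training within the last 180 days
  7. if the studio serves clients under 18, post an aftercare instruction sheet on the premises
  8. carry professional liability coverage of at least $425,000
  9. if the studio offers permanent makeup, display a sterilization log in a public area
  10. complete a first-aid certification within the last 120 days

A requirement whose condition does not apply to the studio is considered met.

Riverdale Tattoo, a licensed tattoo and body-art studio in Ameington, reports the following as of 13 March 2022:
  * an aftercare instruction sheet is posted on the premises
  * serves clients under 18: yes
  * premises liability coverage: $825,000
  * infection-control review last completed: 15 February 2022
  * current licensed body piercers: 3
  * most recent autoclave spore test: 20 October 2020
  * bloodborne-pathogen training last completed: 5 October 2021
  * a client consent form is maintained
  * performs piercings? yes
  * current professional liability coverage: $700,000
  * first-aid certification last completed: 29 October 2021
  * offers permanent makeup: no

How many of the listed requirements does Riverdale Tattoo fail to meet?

1

1. licensed body piercers 3 ≥ 3 → met
2. premises liability coverage $825,000 ≥ $750,000 → met
3. infection-control review 26 days ago vs limit 30 → met
4. autoclave spore test 509 days ago vs limit 540 → met
5. client consent form present → met
6. condition 'performs piercings' holds; bloodborne-pathogen training 159 days ago vs limit 180 → met
7. condition 'serves clients under 18' holds; aftercare instruction sheet present → met
8. professional liability coverage $700,000 ≥ $425,000 → met
9. condition 'offers permanent makeup' does not hold → requirement n/a → met
10. first-aid certification 135 days ago vs limit 120 → not met
Not met: 1 of 10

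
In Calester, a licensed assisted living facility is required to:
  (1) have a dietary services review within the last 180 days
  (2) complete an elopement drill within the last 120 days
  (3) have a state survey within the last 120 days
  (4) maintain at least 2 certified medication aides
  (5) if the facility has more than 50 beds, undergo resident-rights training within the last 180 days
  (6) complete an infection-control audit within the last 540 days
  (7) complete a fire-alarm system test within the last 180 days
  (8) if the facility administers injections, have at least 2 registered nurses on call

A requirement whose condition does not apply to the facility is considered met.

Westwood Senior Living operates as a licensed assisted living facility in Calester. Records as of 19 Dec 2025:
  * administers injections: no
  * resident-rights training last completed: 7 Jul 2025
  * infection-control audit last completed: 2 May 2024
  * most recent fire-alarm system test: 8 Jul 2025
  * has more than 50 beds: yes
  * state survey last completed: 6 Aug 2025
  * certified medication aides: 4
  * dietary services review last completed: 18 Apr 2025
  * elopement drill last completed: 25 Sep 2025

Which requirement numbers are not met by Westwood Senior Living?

1. dietary services review 245 days ago vs limit 180 → not met
2. elopement drill 85 days ago vs limit 120 → met
3. state survey 135 days ago vs limit 120 → not met
4. certified medication aides 4 ≥ 2 → met
5. condition 'has more than 50 beds' holds; resident-rights training 165 days ago vs limit 180 → met
6. infection-control audit 596 days ago vs limit 540 → not met
7. fire-alarm system test 164 days ago vs limit 180 → met
8. condition 'administers injections' does not hold → requirement n/a → met
Not met: 1, 3, 6

1, 3, 6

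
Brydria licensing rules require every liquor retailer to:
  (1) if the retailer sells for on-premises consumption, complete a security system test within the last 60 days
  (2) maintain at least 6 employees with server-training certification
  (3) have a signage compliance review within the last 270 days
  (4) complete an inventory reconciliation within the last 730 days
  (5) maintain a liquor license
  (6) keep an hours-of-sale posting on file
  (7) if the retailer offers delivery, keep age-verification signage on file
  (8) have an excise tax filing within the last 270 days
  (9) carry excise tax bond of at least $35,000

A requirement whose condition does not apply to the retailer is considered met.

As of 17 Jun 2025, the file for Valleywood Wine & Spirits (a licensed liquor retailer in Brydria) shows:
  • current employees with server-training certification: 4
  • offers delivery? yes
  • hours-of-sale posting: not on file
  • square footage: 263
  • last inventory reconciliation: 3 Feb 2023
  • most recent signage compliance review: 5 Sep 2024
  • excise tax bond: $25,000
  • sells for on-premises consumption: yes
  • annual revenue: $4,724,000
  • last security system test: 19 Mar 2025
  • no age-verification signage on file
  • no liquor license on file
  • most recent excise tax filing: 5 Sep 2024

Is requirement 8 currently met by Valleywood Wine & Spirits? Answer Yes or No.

8. excise tax filing 285 days ago vs limit 270 → not met

No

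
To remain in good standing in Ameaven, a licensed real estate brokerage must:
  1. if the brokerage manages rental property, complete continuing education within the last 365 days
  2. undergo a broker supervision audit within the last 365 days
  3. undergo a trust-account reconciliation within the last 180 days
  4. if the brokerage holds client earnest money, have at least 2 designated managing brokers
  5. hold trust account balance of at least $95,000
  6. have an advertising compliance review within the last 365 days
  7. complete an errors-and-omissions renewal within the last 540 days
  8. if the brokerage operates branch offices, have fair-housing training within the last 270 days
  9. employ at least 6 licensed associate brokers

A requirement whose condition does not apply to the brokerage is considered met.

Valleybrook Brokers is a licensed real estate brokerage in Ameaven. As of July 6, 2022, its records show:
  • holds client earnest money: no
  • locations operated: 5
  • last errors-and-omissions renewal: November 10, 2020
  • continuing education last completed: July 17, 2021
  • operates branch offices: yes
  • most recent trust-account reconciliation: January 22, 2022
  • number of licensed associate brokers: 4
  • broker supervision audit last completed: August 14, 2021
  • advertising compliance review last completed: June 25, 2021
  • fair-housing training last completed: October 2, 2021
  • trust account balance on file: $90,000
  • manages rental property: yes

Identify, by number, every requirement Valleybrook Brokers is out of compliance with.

5, 6, 7, 8, 9

1. condition 'manages rental property' holds; continuing education 354 days ago vs limit 365 → met
2. broker supervision audit 326 days ago vs limit 365 → met
3. trust-account reconciliation 165 days ago vs limit 180 → met
4. condition 'holds client earnest money' does not hold → requirement n/a → met
5. trust account balance $90,000 < $95,000 → not met
6. advertising compliance review 376 days ago vs limit 365 → not met
7. errors-and-omissions renewal 603 days ago vs limit 540 → not met
8. condition 'operates branch offices' holds; fair-housing training 277 days ago vs limit 270 → not met
9. licensed associate brokers 4 < 6 → not met
Not met: 5, 6, 7, 8, 9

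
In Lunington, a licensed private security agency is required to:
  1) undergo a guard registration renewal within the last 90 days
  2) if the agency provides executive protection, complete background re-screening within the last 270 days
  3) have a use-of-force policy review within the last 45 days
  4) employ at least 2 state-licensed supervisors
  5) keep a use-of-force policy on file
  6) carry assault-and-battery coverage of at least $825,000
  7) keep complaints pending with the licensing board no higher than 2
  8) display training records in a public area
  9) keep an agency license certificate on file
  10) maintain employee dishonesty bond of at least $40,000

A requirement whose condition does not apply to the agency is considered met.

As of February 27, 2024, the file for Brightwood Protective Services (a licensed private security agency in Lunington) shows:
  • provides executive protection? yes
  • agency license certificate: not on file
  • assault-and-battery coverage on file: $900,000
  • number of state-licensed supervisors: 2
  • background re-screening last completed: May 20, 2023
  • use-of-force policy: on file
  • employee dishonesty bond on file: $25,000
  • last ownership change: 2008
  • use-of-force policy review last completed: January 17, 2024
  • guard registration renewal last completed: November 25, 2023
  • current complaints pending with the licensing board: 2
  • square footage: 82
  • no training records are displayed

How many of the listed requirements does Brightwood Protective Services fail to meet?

5

1. guard registration renewal 94 days ago vs limit 90 → not met
2. condition 'provides executive protection' holds; background re-screening 283 days ago vs limit 270 → not met
3. use-of-force policy review 41 days ago vs limit 45 → met
4. state-licensed supervisors 2 ≥ 2 → met
5. use-of-force policy present → met
6. assault-and-battery coverage $900,000 ≥ $825,000 → met
7. complaints pending with the licensing board 2 ≤ 2 → met
8. training records absent → not met
9. agency license certificate absent → not met
10. employee dishonesty bond $25,000 < $40,000 → not met
Not met: 5 of 10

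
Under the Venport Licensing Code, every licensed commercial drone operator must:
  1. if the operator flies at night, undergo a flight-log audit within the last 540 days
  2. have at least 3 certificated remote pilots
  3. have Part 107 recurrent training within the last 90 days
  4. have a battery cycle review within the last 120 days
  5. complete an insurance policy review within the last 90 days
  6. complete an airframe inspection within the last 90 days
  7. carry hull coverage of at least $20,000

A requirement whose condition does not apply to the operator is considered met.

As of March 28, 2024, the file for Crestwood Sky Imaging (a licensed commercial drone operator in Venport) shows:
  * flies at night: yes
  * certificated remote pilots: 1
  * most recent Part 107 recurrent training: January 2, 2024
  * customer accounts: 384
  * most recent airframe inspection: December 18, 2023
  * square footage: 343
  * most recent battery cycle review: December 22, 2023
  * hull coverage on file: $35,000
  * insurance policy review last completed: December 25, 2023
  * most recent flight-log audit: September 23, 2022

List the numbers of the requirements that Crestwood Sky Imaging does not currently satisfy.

1. condition 'flies at night' holds; flight-log audit 552 days ago vs limit 540 → not met
2. certificated remote pilots 1 < 3 → not met
3. Part 107 recurrent training 86 days ago vs limit 90 → met
4. battery cycle review 97 days ago vs limit 120 → met
5. insurance policy review 94 days ago vs limit 90 → not met
6. airframe inspection 101 days ago vs limit 90 → not met
7. hull coverage $35,000 ≥ $20,000 → met
Not met: 1, 2, 5, 6

1, 2, 5, 6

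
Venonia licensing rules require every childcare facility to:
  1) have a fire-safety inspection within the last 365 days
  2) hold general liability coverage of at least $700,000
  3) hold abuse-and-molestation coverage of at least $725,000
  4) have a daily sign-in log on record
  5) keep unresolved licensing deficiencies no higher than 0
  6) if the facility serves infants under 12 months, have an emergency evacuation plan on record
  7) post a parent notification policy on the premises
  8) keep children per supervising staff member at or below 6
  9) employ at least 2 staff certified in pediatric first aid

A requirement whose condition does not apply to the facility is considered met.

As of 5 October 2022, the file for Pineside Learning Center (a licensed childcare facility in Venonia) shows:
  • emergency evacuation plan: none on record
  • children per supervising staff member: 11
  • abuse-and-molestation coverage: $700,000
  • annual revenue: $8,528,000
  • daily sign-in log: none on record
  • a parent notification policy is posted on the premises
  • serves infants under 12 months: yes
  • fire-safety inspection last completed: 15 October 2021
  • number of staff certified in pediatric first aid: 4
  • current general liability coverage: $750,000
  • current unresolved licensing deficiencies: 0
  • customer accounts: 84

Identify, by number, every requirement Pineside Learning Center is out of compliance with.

3, 4, 6, 8

1. fire-safety inspection 355 days ago vs limit 365 → met
2. general liability coverage $750,000 ≥ $700,000 → met
3. abuse-and-molestation coverage $700,000 < $725,000 → not met
4. daily sign-in log absent → not met
5. unresolved licensing deficiencies 0 ≤ 0 → met
6. condition 'serves infants under 12 months' holds; emergency evacuation plan absent → not met
7. parent notification policy present → met
8. children per supervising staff member 11 > 6 → not met
9. staff certified in pediatric first aid 4 ≥ 2 → met
Not met: 3, 4, 6, 8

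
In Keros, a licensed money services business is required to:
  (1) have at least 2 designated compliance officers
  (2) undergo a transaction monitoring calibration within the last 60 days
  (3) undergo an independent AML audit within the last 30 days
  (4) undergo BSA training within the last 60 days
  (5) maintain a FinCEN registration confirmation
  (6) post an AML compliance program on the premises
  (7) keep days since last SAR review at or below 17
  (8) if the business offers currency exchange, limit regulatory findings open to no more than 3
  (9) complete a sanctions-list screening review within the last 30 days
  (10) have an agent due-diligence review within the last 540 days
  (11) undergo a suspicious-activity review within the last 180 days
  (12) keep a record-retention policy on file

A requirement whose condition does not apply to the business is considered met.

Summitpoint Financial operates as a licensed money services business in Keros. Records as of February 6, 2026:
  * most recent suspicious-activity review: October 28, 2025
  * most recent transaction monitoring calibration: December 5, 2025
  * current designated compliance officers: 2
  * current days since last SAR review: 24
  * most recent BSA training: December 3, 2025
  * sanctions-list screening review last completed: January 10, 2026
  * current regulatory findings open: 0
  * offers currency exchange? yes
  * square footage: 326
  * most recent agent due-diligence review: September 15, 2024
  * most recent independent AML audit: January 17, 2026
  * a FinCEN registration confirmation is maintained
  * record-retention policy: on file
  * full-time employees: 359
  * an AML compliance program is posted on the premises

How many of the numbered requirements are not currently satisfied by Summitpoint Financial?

3

1. designated compliance officers 2 ≥ 2 → met
2. transaction monitoring calibration 63 days ago vs limit 60 → not met
3. independent AML audit 20 days ago vs limit 30 → met
4. BSA training 65 days ago vs limit 60 → not met
5. FinCEN registration confirmation present → met
6. AML compliance program present → met
7. days since last SAR review 24 > 17 → not met
8. condition 'offers currency exchange' holds; regulatory findings open 0 ≤ 3 → met
9. sanctions-list screening review 27 days ago vs limit 30 → met
10. agent due-diligence review 509 days ago vs limit 540 → met
11. suspicious-activity review 101 days ago vs limit 180 → met
12. record-retention policy present → met
Not met: 3 of 12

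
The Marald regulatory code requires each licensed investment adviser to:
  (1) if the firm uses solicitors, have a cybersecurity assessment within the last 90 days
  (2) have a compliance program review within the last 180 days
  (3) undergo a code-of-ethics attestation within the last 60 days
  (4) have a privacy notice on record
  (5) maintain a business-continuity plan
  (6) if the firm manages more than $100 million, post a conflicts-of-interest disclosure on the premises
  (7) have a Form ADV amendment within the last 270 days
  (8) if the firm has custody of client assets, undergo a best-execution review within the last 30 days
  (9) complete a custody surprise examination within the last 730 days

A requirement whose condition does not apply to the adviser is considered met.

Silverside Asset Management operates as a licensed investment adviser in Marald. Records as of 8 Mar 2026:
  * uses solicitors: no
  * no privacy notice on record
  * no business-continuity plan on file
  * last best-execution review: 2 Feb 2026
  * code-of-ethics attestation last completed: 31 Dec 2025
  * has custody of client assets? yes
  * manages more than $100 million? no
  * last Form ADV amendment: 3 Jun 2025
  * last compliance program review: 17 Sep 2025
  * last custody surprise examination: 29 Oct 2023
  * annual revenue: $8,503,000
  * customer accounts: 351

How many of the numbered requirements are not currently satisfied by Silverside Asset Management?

1. condition 'uses solicitors' does not hold → requirement n/a → met
2. compliance program review 172 days ago vs limit 180 → met
3. code-of-ethics attestation 67 days ago vs limit 60 → not met
4. privacy notice absent → not met
5. business-continuity plan absent → not met
6. condition 'manages more than $100 million' does not hold → requirement n/a → met
7. Form ADV amendment 278 days ago vs limit 270 → not met
8. condition 'has custody of client assets' holds; best-execution review 34 days ago vs limit 30 → not met
9. custody surprise examination 861 days ago vs limit 730 → not met
Not met: 6 of 9

6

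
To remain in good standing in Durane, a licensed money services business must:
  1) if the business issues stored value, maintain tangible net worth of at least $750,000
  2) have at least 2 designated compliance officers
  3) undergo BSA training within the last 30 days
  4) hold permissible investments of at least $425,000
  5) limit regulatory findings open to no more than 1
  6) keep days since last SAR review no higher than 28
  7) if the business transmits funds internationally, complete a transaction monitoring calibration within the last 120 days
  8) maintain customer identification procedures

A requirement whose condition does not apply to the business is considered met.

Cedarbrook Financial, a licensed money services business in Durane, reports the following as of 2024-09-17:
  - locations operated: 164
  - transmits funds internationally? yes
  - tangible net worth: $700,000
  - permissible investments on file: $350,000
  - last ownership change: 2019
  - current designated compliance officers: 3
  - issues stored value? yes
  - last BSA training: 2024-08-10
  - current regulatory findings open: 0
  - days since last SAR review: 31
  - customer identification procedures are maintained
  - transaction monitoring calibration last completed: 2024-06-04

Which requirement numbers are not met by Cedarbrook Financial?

1. condition 'issues stored value' holds; tangible net worth $700,000 < $750,000 → not met
2. designated compliance officers 3 ≥ 2 → met
3. BSA training 38 days ago vs limit 30 → not met
4. permissible investments $350,000 < $425,000 → not met
5. regulatory findings open 0 ≤ 1 → met
6. days since last SAR review 31 > 28 → not met
7. condition 'transmits funds internationally' holds; transaction monitoring calibration 105 days ago vs limit 120 → met
8. customer identification procedures present → met
Not met: 1, 3, 4, 6

1, 3, 4, 6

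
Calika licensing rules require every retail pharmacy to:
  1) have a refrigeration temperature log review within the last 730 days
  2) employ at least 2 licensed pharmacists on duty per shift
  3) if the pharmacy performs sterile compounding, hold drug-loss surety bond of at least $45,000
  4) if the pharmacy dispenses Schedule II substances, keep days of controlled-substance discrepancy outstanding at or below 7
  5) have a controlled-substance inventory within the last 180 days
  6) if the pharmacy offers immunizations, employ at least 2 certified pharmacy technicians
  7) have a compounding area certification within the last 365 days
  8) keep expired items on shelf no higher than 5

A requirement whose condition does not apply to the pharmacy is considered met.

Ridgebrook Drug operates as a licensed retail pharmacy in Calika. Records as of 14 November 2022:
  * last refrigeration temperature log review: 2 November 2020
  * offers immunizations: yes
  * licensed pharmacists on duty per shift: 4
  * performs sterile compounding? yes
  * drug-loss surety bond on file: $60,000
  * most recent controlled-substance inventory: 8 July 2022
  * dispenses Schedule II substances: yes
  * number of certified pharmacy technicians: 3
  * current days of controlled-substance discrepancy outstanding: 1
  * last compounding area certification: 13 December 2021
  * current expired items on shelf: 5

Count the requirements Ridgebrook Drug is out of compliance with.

1

1. refrigeration temperature log review 742 days ago vs limit 730 → not met
2. licensed pharmacists on duty per shift 4 ≥ 2 → met
3. condition 'performs sterile compounding' holds; drug-loss surety bond $60,000 ≥ $45,000 → met
4. condition 'dispenses Schedule II substances' holds; days of controlled-substance discrepancy outstanding 1 ≤ 7 → met
5. controlled-substance inventory 129 days ago vs limit 180 → met
6. condition 'offers immunizations' holds; certified pharmacy technicians 3 ≥ 2 → met
7. compounding area certification 336 days ago vs limit 365 → met
8. expired items on shelf 5 ≤ 5 → met
Not met: 1 of 8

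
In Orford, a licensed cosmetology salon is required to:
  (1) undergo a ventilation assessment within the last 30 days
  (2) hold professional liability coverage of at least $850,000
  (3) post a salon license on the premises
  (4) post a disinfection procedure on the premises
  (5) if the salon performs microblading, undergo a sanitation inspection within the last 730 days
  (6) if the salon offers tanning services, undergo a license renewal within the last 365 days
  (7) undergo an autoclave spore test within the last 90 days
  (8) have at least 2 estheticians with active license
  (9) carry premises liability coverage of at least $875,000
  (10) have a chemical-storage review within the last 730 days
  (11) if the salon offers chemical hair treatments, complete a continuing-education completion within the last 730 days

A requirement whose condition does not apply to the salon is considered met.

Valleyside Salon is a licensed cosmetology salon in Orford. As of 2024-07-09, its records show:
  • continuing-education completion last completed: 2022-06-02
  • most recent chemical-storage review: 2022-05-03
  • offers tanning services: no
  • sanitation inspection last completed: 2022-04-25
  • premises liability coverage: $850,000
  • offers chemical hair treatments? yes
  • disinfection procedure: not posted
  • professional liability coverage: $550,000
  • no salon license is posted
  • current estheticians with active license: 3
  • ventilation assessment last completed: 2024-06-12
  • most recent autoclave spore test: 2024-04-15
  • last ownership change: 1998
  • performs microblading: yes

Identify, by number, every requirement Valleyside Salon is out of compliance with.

1. ventilation assessment 27 days ago vs limit 30 → met
2. professional liability coverage $550,000 < $850,000 → not met
3. salon license absent → not met
4. disinfection procedure absent → not met
5. condition 'performs microblading' holds; sanitation inspection 806 days ago vs limit 730 → not met
6. condition 'offers tanning services' does not hold → requirement n/a → met
7. autoclave spore test 85 days ago vs limit 90 → met
8. estheticians with active license 3 ≥ 2 → met
9. premises liability coverage $850,000 < $875,000 → not met
10. chemical-storage review 798 days ago vs limit 730 → not met
11. condition 'offers chemical hair treatments' holds; continuing-education completion 768 days ago vs limit 730 → not met
Not met: 2, 3, 4, 5, 9, 10, 11

2, 3, 4, 5, 9, 10, 11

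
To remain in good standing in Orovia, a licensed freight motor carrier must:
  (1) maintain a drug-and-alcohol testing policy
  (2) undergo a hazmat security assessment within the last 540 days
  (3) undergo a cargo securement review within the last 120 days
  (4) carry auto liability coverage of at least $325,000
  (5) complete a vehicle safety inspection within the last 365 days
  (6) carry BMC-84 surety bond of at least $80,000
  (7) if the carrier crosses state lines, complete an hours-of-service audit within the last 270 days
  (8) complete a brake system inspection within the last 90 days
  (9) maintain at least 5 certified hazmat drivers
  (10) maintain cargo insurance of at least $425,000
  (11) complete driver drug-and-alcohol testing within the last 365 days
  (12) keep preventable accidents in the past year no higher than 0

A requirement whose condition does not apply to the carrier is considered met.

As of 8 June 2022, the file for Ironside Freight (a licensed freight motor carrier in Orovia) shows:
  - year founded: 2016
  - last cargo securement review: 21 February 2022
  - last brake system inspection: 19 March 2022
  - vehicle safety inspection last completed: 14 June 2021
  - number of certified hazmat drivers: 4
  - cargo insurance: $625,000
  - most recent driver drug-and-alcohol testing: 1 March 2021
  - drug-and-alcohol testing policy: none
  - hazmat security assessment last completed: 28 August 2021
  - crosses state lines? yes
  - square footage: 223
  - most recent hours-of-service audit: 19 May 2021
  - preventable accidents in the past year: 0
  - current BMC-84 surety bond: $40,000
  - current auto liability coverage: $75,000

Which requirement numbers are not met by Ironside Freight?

1. drug-and-alcohol testing policy absent → not met
2. hazmat security assessment 284 days ago vs limit 540 → met
3. cargo securement review 107 days ago vs limit 120 → met
4. auto liability coverage $75,000 < $325,000 → not met
5. vehicle safety inspection 359 days ago vs limit 365 → met
6. BMC-84 surety bond $40,000 < $80,000 → not met
7. condition 'crosses state lines' holds; hours-of-service audit 385 days ago vs limit 270 → not met
8. brake system inspection 81 days ago vs limit 90 → met
9. certified hazmat drivers 4 < 5 → not met
10. cargo insurance $625,000 ≥ $425,000 → met
11. driver drug-and-alcohol testing 464 days ago vs limit 365 → not met
12. preventable accidents in the past year 0 ≤ 0 → met
Not met: 1, 4, 6, 7, 9, 11

1, 4, 6, 7, 9, 11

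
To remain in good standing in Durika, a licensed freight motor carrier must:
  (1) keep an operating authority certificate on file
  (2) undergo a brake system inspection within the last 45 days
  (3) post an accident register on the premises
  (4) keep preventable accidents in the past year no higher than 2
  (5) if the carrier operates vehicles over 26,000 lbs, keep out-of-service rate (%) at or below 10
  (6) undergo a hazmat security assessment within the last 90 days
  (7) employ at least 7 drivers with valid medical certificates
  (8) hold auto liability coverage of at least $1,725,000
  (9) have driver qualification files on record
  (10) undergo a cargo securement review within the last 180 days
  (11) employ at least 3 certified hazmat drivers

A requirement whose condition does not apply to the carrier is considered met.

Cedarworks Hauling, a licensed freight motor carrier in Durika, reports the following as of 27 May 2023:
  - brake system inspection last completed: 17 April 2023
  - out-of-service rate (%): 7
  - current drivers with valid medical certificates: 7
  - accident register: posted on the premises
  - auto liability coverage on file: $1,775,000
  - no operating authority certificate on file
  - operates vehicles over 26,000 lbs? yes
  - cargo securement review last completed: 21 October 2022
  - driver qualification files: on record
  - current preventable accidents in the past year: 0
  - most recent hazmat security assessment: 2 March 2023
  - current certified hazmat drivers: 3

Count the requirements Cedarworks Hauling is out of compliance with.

1. operating authority certificate absent → not met
2. brake system inspection 40 days ago vs limit 45 → met
3. accident register present → met
4. preventable accidents in the past year 0 ≤ 2 → met
5. condition 'operates vehicles over 26,000 lbs' holds; out-of-service rate (%) 7 ≤ 10 → met
6. hazmat security assessment 86 days ago vs limit 90 → met
7. drivers with valid medical certificates 7 ≥ 7 → met
8. auto liability coverage $1,775,000 ≥ $1,725,000 → met
9. driver qualification files present → met
10. cargo securement review 218 days ago vs limit 180 → not met
11. certified hazmat drivers 3 ≥ 3 → met
Not met: 2 of 11

2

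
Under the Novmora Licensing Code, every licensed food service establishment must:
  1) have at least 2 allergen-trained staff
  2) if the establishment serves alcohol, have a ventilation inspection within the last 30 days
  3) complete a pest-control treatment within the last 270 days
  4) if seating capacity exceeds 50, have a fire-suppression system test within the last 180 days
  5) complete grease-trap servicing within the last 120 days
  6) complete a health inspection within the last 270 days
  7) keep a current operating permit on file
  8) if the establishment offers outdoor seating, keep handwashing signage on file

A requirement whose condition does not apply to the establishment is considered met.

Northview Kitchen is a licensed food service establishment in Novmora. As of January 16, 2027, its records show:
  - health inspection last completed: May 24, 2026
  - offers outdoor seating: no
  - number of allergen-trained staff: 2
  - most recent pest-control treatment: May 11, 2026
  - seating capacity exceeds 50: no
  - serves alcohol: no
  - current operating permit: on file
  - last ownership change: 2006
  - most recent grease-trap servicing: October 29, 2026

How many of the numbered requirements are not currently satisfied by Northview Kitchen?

0

1. allergen-trained staff 2 ≥ 2 → met
2. condition 'serves alcohol' does not hold → requirement n/a → met
3. pest-control treatment 250 days ago vs limit 270 → met
4. condition 'seating capacity exceeds 50' does not hold → requirement n/a → met
5. grease-trap servicing 79 days ago vs limit 120 → met
6. health inspection 237 days ago vs limit 270 → met
7. current operating permit present → met
8. condition 'offers outdoor seating' does not hold → requirement n/a → met
Not met: 0 of 8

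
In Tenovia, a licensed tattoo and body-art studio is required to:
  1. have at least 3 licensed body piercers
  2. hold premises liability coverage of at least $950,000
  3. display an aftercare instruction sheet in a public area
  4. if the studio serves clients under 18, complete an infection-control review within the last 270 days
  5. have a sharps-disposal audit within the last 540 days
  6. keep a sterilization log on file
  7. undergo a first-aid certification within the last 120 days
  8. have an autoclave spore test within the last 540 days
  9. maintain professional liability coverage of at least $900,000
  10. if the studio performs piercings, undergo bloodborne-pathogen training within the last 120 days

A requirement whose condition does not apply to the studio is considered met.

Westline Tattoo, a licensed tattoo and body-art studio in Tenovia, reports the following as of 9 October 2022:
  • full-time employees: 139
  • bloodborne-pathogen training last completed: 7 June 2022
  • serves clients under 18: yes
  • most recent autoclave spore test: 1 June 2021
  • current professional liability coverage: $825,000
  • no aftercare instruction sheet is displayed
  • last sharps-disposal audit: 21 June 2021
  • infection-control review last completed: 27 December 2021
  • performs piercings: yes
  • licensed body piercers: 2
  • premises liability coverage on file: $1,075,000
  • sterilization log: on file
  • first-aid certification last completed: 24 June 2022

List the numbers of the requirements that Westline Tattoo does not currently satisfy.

1, 3, 4, 9, 10

1. licensed body piercers 2 < 3 → not met
2. premises liability coverage $1,075,000 ≥ $950,000 → met
3. aftercare instruction sheet absent → not met
4. condition 'serves clients under 18' holds; infection-control review 286 days ago vs limit 270 → not met
5. sharps-disposal audit 475 days ago vs limit 540 → met
6. sterilization log present → met
7. first-aid certification 107 days ago vs limit 120 → met
8. autoclave spore test 495 days ago vs limit 540 → met
9. professional liability coverage $825,000 < $900,000 → not met
10. condition 'performs piercings' holds; bloodborne-pathogen training 124 days ago vs limit 120 → not met
Not met: 1, 3, 4, 9, 10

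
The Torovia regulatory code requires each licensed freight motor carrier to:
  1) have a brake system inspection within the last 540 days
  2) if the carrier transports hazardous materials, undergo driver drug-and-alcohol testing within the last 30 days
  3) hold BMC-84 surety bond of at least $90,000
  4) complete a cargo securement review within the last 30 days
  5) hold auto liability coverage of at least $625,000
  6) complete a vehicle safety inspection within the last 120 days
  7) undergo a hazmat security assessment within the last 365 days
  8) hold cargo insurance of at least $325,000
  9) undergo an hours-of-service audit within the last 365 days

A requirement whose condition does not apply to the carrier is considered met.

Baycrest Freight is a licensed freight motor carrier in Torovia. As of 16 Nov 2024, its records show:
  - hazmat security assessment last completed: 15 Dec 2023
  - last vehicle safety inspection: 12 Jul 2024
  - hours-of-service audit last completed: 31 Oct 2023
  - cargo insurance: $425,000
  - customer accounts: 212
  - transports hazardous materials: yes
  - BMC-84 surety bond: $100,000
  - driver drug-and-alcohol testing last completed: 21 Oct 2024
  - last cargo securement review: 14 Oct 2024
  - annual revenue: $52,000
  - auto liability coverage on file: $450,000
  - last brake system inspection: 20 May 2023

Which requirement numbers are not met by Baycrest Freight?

1, 4, 5, 6, 9

1. brake system inspection 546 days ago vs limit 540 → not met
2. condition 'transports hazardous materials' holds; driver drug-and-alcohol testing 26 days ago vs limit 30 → met
3. BMC-84 surety bond $100,000 ≥ $90,000 → met
4. cargo securement review 33 days ago vs limit 30 → not met
5. auto liability coverage $450,000 < $625,000 → not met
6. vehicle safety inspection 127 days ago vs limit 120 → not met
7. hazmat security assessment 337 days ago vs limit 365 → met
8. cargo insurance $425,000 ≥ $325,000 → met
9. hours-of-service audit 382 days ago vs limit 365 → not met
Not met: 1, 4, 5, 6, 9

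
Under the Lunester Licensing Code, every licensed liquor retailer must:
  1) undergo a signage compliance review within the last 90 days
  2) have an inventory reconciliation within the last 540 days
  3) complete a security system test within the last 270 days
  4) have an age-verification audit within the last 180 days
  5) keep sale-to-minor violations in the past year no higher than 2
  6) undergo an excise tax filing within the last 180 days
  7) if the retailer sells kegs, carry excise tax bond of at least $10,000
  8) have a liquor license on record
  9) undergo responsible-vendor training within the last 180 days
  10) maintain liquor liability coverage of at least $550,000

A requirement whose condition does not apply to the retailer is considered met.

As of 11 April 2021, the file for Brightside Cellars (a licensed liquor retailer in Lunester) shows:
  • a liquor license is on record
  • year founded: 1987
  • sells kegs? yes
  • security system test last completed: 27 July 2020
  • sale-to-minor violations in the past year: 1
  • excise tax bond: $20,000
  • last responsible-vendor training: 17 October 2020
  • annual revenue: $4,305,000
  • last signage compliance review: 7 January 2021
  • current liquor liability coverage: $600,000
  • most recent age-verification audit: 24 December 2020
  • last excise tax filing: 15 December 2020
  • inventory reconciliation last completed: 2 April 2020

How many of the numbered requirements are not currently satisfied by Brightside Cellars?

1. signage compliance review 94 days ago vs limit 90 → not met
2. inventory reconciliation 374 days ago vs limit 540 → met
3. security system test 258 days ago vs limit 270 → met
4. age-verification audit 108 days ago vs limit 180 → met
5. sale-to-minor violations in the past year 1 ≤ 2 → met
6. excise tax filing 117 days ago vs limit 180 → met
7. condition 'sells kegs' holds; excise tax bond $20,000 ≥ $10,000 → met
8. liquor license present → met
9. responsible-vendor training 176 days ago vs limit 180 → met
10. liquor liability coverage $600,000 ≥ $550,000 → met
Not met: 1 of 10

1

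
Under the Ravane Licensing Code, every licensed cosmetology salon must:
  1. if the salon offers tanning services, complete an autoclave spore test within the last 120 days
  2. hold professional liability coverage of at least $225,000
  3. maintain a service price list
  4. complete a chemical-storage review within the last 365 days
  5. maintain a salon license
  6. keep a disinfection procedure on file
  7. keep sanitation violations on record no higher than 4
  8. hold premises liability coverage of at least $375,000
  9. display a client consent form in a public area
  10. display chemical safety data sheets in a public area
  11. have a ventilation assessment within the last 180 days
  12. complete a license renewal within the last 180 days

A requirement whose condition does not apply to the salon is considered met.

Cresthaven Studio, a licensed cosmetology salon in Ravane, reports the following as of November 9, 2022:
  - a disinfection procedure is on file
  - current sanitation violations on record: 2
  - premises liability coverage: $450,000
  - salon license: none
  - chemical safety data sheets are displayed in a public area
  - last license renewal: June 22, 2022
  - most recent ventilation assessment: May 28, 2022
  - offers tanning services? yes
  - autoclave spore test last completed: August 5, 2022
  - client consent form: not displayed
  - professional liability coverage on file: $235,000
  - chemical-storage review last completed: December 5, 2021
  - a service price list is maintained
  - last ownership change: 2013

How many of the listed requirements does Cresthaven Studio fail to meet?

1. condition 'offers tanning services' holds; autoclave spore test 96 days ago vs limit 120 → met
2. professional liability coverage $235,000 ≥ $225,000 → met
3. service price list present → met
4. chemical-storage review 339 days ago vs limit 365 → met
5. salon license absent → not met
6. disinfection procedure present → met
7. sanitation violations on record 2 ≤ 4 → met
8. premises liability coverage $450,000 ≥ $375,000 → met
9. client consent form absent → not met
10. chemical safety data sheets present → met
11. ventilation assessment 165 days ago vs limit 180 → met
12. license renewal 140 days ago vs limit 180 → met
Not met: 2 of 12

2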